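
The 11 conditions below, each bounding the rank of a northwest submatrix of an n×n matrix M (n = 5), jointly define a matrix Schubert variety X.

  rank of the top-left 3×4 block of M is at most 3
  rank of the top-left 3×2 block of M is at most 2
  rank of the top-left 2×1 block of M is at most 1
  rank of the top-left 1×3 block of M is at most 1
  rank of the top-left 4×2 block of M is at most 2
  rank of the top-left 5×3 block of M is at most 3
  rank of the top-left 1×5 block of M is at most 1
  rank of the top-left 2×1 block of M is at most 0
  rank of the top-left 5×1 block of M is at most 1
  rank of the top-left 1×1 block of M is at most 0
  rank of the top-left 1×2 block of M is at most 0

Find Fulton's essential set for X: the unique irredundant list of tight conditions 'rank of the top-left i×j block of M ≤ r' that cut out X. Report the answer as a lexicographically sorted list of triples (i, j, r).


Reconstructing r_w from the 11 given conditions:

  row 1: 0 | 0 | 1 | 1 | 1
  row 2: 0 | 1 | 2 | 2 | 2
  row 3: 1 | 2 | 3 | 3 | 3
  row 4: 1 | 2 | 3 | 4 | 4
  row 5: 1 | 2 | 3 | 4 | 5

second differences of R give the permutation w = (3, 2, 1, 4, 5).

D(w) has 3 cells with 2 SE-corners; essential set:

[(1, 2, 0), (2, 1, 0)]


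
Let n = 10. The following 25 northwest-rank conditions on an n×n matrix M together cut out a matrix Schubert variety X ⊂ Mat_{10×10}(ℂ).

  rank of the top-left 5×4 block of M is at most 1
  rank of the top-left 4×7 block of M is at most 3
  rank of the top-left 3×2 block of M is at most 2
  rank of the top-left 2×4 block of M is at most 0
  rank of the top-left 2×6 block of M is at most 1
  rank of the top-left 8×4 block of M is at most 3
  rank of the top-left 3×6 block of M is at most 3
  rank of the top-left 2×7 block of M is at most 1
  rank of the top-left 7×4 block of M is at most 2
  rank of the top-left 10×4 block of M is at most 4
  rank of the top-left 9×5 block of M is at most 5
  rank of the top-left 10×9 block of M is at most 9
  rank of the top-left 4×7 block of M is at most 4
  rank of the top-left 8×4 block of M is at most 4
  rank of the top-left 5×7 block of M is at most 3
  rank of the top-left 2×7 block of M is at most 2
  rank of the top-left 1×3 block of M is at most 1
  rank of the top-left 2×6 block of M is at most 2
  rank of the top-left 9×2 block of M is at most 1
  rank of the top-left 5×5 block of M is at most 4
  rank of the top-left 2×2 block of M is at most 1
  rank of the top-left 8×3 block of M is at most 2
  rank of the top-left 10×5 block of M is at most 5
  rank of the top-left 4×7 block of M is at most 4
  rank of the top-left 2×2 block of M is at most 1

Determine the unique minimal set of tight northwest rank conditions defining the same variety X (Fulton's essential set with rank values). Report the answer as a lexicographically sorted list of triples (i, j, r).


Propagating the 25 rank bounds to every northwest block:

  i=1: 0, 0, 0, 0, 1, 1, 1, 1, 1, 1
  i=2: 0, 0, 0, 0, 1, 1, 1, 2, 2, 2
  i=3: 1, 1, 1, 1, 2, 2, 2, 3, 3, 3
  i=4: 1, 1, 1, 1, 2, 3, 3, 4, 4, 4
  i=5: 1, 1, 1, 1, 2, 3, 3, 4, 5, 5
  i=6: 1, 1, 2, 2, 3, 4, 4, 5, 6, 6
  i=7: 1, 1, 2, 2, 3, 4, 5, 6, 7, 7
  i=8: 1, 1, 2, 3, 4, 5, 6, 7, 8, 8
  i=9: 1, 1, 2, 3, 4, 5, 6, 7, 8, 9
  i=10: 1, 2, 3, 4, 5, 6, 7, 8, 9, 10

hence w(1..10) = (5, 8, 1, 6, 9, 3, 7, 4, 10, 2).

D(w) has 22 cells with 6 SE-corners; essential set:

[(2, 4, 0), (2, 7, 1), (5, 4, 1), (5, 7, 3), (7, 4, 2), (9, 2, 1)]


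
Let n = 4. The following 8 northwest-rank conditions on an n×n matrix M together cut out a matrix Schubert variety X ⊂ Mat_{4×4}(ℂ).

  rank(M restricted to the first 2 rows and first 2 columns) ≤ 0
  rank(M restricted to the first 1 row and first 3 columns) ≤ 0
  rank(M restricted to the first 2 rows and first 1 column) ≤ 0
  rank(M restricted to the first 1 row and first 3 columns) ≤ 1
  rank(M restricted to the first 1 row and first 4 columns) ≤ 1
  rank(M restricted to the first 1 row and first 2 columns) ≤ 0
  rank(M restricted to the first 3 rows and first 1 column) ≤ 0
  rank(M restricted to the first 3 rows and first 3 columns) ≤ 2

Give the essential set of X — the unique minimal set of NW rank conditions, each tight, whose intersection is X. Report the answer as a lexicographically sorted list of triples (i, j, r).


Computing R[i][j] = min implied NW-rank bound (n=4, 8 conditions):

  0, 0, 0, 1
  0, 0, 1, 2
  0, 1, 2, 3
  1, 2, 3, 4

hence w(1..4) = (4, 3, 2, 1).

3 SE-corners of the 6-cell Rothe diagram give Ess(w):

[(1, 3, 0), (2, 2, 0), (3, 1, 0)]


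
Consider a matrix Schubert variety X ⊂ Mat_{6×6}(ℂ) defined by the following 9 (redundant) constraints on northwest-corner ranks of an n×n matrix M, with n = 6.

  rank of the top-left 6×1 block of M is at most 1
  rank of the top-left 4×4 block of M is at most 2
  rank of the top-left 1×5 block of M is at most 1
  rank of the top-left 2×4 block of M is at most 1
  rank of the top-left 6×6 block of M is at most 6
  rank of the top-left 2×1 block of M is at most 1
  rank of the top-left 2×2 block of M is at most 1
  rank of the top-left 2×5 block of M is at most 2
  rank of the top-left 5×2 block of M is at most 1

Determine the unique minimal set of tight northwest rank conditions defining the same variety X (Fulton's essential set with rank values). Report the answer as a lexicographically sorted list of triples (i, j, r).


Recovering R(i,j) via the rank-extension bound from the 9 conditions:

  row 1: 1 1 1 1 1 1
  row 2: 1 1 1 1 2 2
  row 3: 1 1 2 2 3 3
  row 4: 1 1 2 2 3 4
  row 5: 1 1 2 3 4 5
  row 6: 1 2 3 4 5 6

so w = (1, 5, 3, 6, 4, 2).

3 SE-corners of the 7-cell Rothe diagram give Ess(w):

[(2, 4, 1), (4, 4, 2), (5, 2, 1)]


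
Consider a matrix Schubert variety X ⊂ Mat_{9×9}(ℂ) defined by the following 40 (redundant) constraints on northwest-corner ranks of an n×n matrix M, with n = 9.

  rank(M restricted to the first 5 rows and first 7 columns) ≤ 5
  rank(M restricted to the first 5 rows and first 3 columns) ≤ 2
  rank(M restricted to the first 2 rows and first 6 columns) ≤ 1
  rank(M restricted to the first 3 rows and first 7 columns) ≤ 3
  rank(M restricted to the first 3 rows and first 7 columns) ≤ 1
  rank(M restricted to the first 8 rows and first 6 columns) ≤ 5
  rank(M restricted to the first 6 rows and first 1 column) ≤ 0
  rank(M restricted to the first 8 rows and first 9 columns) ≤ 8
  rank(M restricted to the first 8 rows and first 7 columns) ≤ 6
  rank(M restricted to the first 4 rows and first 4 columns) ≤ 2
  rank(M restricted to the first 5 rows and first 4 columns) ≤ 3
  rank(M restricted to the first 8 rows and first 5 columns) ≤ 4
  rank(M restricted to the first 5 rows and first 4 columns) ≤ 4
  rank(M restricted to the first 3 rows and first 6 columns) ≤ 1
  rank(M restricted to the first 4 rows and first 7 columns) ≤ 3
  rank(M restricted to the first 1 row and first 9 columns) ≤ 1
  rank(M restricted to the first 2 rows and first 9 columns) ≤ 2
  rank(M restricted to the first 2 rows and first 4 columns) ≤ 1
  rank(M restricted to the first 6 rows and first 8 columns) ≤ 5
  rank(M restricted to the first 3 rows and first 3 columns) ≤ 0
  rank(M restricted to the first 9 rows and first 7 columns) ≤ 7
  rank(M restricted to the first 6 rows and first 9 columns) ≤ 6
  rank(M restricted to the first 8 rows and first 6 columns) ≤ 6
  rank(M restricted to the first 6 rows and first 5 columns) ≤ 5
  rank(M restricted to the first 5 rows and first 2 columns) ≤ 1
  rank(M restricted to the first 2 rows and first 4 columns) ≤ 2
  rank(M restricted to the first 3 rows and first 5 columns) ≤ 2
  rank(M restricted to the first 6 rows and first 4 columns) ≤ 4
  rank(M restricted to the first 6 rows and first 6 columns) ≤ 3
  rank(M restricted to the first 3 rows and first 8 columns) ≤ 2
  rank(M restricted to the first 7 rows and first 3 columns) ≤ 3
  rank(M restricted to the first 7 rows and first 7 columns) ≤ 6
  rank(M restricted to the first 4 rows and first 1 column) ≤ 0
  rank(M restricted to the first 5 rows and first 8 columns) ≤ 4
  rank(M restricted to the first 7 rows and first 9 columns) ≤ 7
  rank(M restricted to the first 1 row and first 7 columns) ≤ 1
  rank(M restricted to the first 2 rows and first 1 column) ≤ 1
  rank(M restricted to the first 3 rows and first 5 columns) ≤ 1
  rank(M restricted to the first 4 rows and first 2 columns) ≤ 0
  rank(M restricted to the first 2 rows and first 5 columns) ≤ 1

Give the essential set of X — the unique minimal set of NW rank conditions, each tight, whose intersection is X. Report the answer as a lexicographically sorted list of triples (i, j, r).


Recovering R(i,j) via the rank-extension bound from the 40 conditions:

  row 1: 0  0  0  1  1  1  1  1  1
  row 2: 0  0  0  1  1  1  1  2  2
  row 3: 0  0  0  1  1  1  1  2  3
  row 4: 0  0  1  2  2  2  2  3  4
  row 5: 0  1  2  3  3  3  3  4  5
  row 6: 0  1  2  3  3  3  4  5  6
  row 7: 1  2  3  4  4  4  5  6  7
  row 8: 1  2  3  4  4  5  6  7  8
  row 9: 1  2  3  4  5  6  7  8  9

so w = (4, 8, 9, 3, 2, 7, 1, 6, 5).

|D(w)|=22, |Ess(w)|=6:

[(3, 3, 0), (3, 7, 1), (4, 2, 0), (6, 1, 0), (6, 6, 3), (8, 5, 4)]


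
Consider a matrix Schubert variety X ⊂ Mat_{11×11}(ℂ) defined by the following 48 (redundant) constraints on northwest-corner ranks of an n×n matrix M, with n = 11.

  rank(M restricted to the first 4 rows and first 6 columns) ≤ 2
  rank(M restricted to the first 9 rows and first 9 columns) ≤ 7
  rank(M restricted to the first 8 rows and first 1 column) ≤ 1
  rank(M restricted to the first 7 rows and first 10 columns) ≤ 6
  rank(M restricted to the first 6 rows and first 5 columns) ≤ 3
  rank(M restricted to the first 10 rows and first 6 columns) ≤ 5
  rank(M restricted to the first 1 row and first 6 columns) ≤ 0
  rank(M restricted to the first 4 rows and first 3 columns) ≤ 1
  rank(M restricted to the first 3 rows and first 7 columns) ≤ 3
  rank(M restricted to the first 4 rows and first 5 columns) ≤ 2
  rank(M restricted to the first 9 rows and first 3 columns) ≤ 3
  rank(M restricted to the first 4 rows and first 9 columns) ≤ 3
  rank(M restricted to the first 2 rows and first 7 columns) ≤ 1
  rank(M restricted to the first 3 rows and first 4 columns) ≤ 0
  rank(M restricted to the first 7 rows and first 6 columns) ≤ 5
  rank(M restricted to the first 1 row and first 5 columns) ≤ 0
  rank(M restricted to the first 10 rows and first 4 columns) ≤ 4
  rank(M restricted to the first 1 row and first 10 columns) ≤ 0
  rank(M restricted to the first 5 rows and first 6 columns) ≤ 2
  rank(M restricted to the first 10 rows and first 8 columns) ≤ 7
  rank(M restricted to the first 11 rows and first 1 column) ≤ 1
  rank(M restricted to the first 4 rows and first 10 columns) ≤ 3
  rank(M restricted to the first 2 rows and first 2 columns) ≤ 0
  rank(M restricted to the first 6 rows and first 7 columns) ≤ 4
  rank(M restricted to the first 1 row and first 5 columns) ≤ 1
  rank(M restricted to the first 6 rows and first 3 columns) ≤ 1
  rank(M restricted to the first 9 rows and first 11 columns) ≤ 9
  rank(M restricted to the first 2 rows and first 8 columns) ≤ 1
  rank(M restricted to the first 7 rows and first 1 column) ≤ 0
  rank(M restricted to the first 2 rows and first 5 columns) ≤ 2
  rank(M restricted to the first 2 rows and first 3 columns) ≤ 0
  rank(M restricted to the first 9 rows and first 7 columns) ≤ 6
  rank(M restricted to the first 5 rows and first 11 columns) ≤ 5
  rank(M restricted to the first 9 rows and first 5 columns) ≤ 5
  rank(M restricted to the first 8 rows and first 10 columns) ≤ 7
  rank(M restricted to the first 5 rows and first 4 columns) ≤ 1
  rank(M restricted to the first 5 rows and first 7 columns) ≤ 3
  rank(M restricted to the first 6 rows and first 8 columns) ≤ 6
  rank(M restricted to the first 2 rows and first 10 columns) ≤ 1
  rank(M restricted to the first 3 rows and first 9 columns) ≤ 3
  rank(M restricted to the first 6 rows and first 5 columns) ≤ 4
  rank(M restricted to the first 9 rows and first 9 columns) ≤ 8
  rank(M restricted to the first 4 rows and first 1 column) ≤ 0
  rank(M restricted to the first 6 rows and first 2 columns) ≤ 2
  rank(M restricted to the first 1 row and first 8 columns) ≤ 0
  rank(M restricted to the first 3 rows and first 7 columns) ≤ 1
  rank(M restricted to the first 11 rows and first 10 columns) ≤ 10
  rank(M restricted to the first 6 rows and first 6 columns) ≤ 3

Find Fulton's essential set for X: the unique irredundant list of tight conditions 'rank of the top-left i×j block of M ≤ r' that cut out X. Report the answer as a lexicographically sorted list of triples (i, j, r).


Reconstructing r_w from the 48 given conditions:

  0, 0, 0, 0, 0, 0, 0, 0, 0, 0, 1
  0, 0, 0, 0, 1, 1, 1, 1, 1, 1, 2
  0, 0, 0, 0, 1, 1, 1, 2, 2, 2, 3
  0, 1, 1, 1, 2, 2, 2, 3, 3, 3, 4
  0, 1, 1, 1, 2, 2, 3, 4, 4, 4, 5
  0, 1, 1, 2, 3, 3, 4, 5, 5, 5, 6
  0, 1, 2, 3, 4, 4, 5, 6, 6, 6, 7
  1, 2, 3, 4, 5, 5, 6, 7, 7, 7, 8
  1, 2, 3, 4, 5, 5, 6, 7, 7, 8, 9
  1, 2, 3, 4, 5, 5, 6, 7, 8, 9, 10
  1, 2, 3, 4, 5, 6, 7, 8, 9, 10, 11

giving w = (11, 5, 8, 2, 7, 4, 3, 1, 10, 9, 6) via Δ²R.

ℓ(w)=31; the 9 essential cells (i,j,r):

[(1, 10, 0), (3, 4, 0), (3, 7, 1), (5, 4, 1), (5, 6, 2), (6, 3, 1), (7, 1, 0), (9, 9, 7), (10, 6, 5)]


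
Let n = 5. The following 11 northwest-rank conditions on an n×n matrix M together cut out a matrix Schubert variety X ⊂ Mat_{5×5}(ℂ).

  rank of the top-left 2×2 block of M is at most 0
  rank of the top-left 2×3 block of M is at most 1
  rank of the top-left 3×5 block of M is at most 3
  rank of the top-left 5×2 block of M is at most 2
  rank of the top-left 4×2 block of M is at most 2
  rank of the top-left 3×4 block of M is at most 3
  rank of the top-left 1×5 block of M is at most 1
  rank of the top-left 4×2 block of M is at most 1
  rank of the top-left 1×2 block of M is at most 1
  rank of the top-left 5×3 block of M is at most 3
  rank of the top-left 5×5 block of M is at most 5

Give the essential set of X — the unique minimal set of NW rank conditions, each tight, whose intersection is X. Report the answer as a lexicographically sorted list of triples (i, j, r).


The tightest implied rank at each (i,j), from the 11 conditions:

  0 | 0 | 1 | 1 | 1
  0 | 0 | 1 | 2 | 2
  1 | 1 | 2 | 3 | 3
  1 | 1 | 2 | 3 | 4
  1 | 2 | 3 | 4 | 5

so w = (3, 4, 1, 5, 2).

|D(w)|=5, |Ess(w)|=2:

[(2, 2, 0), (4, 2, 1)]


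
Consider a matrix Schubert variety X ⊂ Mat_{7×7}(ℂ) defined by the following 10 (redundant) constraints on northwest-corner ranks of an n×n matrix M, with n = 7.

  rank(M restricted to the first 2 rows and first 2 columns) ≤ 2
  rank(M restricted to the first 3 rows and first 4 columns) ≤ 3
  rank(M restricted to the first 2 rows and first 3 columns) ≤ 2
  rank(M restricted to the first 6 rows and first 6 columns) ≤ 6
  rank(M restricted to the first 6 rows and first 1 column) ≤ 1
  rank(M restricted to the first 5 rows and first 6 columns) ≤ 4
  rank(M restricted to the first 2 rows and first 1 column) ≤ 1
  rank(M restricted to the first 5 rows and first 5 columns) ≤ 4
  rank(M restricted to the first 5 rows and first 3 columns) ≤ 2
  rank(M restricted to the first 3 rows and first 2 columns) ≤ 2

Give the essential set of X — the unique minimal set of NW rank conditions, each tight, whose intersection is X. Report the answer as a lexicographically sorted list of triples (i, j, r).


Rank table r_w(7×7) implied by the 10 constraints:

  i=1: 1 | 1 | 1 | 1 | 1 | 1 | 1
  i=2: 1 | 2 | 2 | 2 | 2 | 2 | 2
  i=3: 1 | 2 | 2 | 3 | 3 | 3 | 3
  i=4: 1 | 2 | 2 | 3 | 4 | 4 | 4
  i=5: 1 | 2 | 2 | 3 | 4 | 4 | 5
  i=6: 1 | 2 | 3 | 4 | 5 | 5 | 6
  i=7: 1 | 2 | 3 | 4 | 5 | 6 | 7

so w = (1, 2, 4, 5, 7, 3, 6).

Rothe diagram D(w) (4 cells), 2 SE-corners (essential conditions):

[(5, 3, 2), (5, 6, 4)]


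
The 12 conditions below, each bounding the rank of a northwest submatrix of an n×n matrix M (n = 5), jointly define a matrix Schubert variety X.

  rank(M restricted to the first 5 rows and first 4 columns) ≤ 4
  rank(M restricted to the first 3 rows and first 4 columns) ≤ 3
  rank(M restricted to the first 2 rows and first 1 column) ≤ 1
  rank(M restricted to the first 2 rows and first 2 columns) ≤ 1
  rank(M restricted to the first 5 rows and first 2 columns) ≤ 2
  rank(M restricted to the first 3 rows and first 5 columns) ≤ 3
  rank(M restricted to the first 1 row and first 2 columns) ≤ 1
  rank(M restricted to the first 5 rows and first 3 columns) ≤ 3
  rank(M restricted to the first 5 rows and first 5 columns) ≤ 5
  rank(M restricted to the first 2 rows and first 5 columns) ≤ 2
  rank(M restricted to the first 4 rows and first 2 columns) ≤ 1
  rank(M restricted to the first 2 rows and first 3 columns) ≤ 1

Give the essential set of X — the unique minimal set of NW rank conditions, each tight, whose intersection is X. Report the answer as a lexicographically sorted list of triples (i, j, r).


Propagating the 12 rank bounds to every northwest block:

  row 1: 1  1  1  1  1
  row 2: 1  1  1  2  2
  row 3: 1  1  2  3  3
  row 4: 1  1  2  3  4
  row 5: 1  2  3  4  5

giving w = (1, 4, 3, 5, 2) via Δ²R.

Rothe diagram D(w) (4 cells), 2 SE-corners (essential conditions):

[(2, 3, 1), (4, 2, 1)]


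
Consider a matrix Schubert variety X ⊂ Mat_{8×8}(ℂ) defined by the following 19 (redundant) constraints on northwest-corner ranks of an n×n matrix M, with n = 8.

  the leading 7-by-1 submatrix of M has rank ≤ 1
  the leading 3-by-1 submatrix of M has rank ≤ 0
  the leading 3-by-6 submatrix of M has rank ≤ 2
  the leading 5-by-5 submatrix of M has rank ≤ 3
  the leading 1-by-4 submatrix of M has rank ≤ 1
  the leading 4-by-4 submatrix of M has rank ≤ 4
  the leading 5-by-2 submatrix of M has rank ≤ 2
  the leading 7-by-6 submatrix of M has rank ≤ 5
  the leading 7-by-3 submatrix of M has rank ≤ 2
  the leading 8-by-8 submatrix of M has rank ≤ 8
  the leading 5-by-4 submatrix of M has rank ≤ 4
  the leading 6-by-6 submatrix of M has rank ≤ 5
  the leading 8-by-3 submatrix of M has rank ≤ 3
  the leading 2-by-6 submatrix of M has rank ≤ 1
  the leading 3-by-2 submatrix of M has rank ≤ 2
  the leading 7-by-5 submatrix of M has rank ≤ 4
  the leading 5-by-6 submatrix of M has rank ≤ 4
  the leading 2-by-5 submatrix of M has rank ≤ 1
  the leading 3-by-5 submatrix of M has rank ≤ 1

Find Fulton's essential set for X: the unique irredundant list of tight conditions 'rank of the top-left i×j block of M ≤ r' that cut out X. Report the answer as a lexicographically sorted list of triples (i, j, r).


Computing R[i][j] = min implied NW-rank bound (n=8, 19 conditions):

  0 | 1 | 1 | 1 | 1 | 1 | 1 | 1
  0 | 1 | 1 | 1 | 1 | 1 | 2 | 2
  0 | 1 | 1 | 1 | 1 | 2 | 3 | 3
  1 | 2 | 2 | 2 | 2 | 3 | 4 | 4
  1 | 2 | 2 | 3 | 3 | 4 | 5 | 5
  1 | 2 | 2 | 3 | 4 | 5 | 6 | 6
  1 | 2 | 2 | 3 | 4 | 5 | 6 | 7
  1 | 2 | 3 | 4 | 5 | 6 | 7 | 8

second differences of R give the permutation w = (2, 7, 6, 1, 4, 5, 8, 3).

Rothe diagram D(w) (13 cells), 4 SE-corners (essential conditions):

[(2, 6, 1), (3, 1, 0), (3, 5, 1), (7, 3, 2)]


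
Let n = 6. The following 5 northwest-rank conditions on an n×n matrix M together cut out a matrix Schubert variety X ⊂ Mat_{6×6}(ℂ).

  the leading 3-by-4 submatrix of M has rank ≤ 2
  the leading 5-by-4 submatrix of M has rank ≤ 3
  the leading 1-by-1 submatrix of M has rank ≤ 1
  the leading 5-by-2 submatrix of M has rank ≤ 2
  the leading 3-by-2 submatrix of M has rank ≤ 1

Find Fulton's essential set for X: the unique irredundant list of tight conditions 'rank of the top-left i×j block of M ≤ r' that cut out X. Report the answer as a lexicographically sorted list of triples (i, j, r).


Rank table r_w(6×6) implied by the 5 constraints:

  row 1: 1 1 1 1 1 1
  row 2: 1 1 2 2 2 2
  row 3: 1 1 2 2 3 3
  row 4: 1 2 3 3 4 4
  row 5: 1 2 3 3 4 5
  row 6: 1 2 3 4 5 6

second differences of R give the permutation w = (1, 3, 5, 2, 6, 4).

ℓ(w)=4; the 3 essential cells (i,j,r):

[(3, 2, 1), (3, 4, 2), (5, 4, 3)]


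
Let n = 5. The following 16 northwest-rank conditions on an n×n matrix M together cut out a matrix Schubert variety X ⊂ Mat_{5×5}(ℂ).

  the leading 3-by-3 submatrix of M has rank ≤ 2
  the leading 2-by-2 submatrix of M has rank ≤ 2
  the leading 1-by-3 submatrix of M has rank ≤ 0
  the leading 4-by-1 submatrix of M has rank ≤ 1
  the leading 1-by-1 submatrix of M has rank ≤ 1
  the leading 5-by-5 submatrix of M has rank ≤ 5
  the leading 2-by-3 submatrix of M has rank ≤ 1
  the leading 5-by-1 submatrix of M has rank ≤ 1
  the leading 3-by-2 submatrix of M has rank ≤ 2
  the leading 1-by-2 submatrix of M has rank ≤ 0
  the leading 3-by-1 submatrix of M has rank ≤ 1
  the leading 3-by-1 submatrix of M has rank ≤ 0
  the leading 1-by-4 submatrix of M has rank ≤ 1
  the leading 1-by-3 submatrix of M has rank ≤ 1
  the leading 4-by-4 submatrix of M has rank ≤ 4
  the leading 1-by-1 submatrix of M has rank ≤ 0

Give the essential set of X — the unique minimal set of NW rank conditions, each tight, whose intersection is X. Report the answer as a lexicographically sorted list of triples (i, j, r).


Propagating the 16 rank bounds to every northwest block:

  row 1: 0, 0, 0, 1, 1
  row 2: 0, 1, 1, 2, 2
  row 3: 0, 1, 2, 3, 3
  row 4: 1, 2, 3, 4, 4
  row 5: 1, 2, 3, 4, 5

reading off 1-entries of Δ²R: w = (4, 2, 3, 1, 5).

|D(w)|=5, |Ess(w)|=2:

[(1, 3, 0), (3, 1, 0)]


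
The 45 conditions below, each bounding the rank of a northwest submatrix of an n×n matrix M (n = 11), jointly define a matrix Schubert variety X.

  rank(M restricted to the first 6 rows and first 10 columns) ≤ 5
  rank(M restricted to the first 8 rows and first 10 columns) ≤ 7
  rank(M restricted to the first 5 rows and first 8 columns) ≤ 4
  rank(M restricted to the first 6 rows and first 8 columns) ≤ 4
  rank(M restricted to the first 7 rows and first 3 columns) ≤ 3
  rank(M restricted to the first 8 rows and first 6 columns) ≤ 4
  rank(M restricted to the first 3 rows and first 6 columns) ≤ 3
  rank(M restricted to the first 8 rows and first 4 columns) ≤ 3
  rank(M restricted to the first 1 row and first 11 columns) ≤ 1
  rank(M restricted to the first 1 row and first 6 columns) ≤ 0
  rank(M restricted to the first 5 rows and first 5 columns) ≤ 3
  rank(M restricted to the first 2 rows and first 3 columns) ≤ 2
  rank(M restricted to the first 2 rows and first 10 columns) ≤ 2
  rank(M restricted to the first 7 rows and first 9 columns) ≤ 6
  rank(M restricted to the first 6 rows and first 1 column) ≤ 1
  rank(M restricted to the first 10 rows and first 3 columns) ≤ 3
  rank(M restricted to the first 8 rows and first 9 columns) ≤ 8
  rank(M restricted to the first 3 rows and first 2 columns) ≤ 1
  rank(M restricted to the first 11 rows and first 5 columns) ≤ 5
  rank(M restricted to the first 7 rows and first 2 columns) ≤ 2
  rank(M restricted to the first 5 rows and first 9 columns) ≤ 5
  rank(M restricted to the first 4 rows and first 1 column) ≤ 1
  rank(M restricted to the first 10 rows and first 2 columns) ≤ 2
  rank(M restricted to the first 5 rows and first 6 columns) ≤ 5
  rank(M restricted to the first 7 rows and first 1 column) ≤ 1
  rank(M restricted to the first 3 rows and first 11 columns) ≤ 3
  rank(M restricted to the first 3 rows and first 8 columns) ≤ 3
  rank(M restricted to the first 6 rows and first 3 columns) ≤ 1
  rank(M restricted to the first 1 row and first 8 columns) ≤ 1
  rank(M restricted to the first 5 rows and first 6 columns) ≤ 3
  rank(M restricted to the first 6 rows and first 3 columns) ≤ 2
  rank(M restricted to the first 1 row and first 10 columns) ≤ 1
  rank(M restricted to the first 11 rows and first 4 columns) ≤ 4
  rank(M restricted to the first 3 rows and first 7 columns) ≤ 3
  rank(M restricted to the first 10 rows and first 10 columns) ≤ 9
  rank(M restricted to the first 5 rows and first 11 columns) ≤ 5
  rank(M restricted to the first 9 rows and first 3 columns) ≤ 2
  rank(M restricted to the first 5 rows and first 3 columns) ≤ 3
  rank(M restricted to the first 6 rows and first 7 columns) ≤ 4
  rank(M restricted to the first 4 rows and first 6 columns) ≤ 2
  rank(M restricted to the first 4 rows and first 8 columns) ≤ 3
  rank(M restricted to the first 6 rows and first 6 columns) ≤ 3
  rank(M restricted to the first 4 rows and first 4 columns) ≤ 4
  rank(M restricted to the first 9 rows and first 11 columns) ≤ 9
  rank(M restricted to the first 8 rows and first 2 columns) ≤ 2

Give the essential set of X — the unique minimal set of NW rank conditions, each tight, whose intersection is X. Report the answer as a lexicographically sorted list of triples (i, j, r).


Computing R[i][j] = min implied NW-rank bound (n=11, 45 conditions):

  R[1]: 0 | 0 | 0 | 0 | 0 | 0 | 1 | 1 | 1 | 1 | 1
  R[2]: 1 | 1 | 1 | 1 | 1 | 1 | 2 | 2 | 2 | 2 | 2
  R[3]: 1 | 1 | 1 | 2 | 2 | 2 | 3 | 3 | 3 | 3 | 3
  R[4]: 1 | 1 | 1 | 2 | 2 | 2 | 3 | 3 | 4 | 4 | 4
  R[5]: 1 | 1 | 1 | 2 | 3 | 3 | 4 | 4 | 5 | 5 | 5
  R[6]: 1 | 1 | 1 | 2 | 3 | 3 | 4 | 4 | 5 | 5 | 6
  R[7]: 1 | 2 | 2 | 3 | 4 | 4 | 5 | 5 | 6 | 6 | 7
  R[8]: 1 | 2 | 2 | 3 | 4 | 4 | 5 | 6 | 7 | 7 | 8
  R[9]: 1 | 2 | 2 | 3 | 4 | 5 | 6 | 7 | 8 | 8 | 9
  R[10]: 1 | 2 | 3 | 4 | 5 | 6 | 7 | 8 | 9 | 9 | 10
  R[11]: 1 | 2 | 3 | 4 | 5 | 6 | 7 | 8 | 9 | 10 | 11

second differences of R give the permutation w = (7, 1, 4, 9, 5, 11, 2, 8, 6, 3, 10).

ℓ(w)=23; the 9 essential cells (i,j,r):

[(1, 6, 0), (4, 6, 2), (4, 8, 3), (6, 3, 1), (6, 6, 3), (6, 8, 4), (6, 10, 5), (8, 6, 4), (9, 3, 2)]


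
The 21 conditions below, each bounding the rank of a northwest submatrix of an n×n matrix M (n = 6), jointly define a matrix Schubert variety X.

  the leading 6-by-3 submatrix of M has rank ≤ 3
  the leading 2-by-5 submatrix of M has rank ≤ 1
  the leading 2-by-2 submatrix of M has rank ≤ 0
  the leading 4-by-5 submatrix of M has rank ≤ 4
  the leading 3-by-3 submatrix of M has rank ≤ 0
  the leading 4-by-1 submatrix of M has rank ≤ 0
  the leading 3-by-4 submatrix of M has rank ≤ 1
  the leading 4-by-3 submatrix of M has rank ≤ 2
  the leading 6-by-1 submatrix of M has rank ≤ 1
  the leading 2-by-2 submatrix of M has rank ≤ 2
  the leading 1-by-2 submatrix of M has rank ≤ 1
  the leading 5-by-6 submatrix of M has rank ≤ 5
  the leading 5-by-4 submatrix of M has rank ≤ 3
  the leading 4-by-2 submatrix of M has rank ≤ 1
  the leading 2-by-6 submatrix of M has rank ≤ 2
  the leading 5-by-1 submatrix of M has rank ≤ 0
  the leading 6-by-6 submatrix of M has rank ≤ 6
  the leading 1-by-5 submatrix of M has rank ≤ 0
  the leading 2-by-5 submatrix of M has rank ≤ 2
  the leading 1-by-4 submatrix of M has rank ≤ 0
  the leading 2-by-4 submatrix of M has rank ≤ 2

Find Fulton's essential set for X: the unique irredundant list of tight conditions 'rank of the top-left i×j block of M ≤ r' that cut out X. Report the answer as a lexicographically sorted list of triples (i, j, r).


Rank table r_w(6×6) implied by the 21 constraints:

  R[1]: 0  0  0  0  0  1
  R[2]: 0  0  0  1  1  2
  R[3]: 0  0  0  1  2  3
  R[4]: 0  1  1  2  3  4
  R[5]: 0  1  2  3  4  5
  R[6]: 1  2  3  4  5  6

so w = (6, 4, 5, 2, 3, 1).

3 SE-corners of the 13-cell Rothe diagram give Ess(w):

[(1, 5, 0), (3, 3, 0), (5, 1, 0)]


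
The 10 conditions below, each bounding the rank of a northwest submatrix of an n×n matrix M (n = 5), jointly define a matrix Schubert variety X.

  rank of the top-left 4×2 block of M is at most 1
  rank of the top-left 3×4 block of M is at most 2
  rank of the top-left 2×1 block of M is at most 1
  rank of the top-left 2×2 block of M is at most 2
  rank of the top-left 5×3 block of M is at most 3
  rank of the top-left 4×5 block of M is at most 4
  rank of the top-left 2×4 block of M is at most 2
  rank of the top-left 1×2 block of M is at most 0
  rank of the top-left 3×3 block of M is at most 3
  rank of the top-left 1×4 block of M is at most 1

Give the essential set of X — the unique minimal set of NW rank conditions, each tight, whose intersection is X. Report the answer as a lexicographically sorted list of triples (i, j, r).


The tightest implied rank at each (i,j), from the 10 conditions:

  row 1: 0, 0, 1, 1, 1
  row 2: 1, 1, 2, 2, 2
  row 3: 1, 1, 2, 2, 3
  row 4: 1, 1, 2, 3, 4
  row 5: 1, 2, 3, 4, 5

reading off 1-entries of Δ²R: w = (3, 1, 5, 4, 2).

3 SE-corners of the 5-cell Rothe diagram give Ess(w):

[(1, 2, 0), (3, 4, 2), (4, 2, 1)]


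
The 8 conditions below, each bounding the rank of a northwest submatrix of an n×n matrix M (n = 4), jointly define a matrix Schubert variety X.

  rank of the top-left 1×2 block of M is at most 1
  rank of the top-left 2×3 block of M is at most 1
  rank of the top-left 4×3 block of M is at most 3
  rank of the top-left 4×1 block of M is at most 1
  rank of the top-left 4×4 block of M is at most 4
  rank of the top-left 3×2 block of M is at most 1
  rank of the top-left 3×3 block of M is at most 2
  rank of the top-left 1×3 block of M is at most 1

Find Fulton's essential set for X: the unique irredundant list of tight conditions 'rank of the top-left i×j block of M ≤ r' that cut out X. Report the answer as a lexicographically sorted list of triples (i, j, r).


Propagating the 8 rank bounds to every northwest block:

  row 1: 1  1  1  1
  row 2: 1  1  1  2
  row 3: 1  1  2  3
  row 4: 1  2  3  4

so w = (1, 4, 3, 2).

D(w) has 3 cells with 2 SE-corners; essential set:

[(2, 3, 1), (3, 2, 1)]


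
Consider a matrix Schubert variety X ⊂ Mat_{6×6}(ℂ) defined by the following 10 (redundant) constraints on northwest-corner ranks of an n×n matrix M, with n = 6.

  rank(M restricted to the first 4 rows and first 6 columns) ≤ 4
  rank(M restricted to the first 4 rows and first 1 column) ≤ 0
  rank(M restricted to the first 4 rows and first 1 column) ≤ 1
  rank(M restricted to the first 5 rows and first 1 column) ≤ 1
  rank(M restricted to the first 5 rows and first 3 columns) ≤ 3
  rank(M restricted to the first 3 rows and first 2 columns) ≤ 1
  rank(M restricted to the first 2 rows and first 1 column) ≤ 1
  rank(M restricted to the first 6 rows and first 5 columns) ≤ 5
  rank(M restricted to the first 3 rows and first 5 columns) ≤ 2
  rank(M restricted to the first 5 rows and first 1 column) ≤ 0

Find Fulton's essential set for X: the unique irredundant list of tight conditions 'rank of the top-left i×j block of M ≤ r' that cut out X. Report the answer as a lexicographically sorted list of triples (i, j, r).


The tightest implied rank at each (i,j), from the 10 conditions:

  0 1 1 1 1 1
  0 1 2 2 2 2
  0 1 2 2 2 3
  0 1 2 3 3 4
  0 1 2 3 4 5
  1 2 3 4 5 6

hence w(1..6) = (2, 3, 6, 4, 5, 1).

D(w) has 7 cells with 2 SE-corners; essential set:

[(3, 5, 2), (5, 1, 0)]


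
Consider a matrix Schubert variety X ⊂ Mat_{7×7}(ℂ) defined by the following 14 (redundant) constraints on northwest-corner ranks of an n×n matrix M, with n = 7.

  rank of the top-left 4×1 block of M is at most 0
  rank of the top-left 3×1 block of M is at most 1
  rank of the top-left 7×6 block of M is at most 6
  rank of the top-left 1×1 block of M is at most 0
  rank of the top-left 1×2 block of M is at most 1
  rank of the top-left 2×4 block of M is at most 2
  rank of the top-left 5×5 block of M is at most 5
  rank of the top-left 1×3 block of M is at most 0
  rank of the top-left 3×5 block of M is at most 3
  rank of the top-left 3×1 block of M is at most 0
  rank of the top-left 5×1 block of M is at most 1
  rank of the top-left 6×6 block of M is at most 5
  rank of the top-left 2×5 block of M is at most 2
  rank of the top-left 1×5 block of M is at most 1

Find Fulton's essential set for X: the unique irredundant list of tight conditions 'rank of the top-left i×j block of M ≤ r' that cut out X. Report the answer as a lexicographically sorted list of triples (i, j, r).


Computing R[i][j] = min implied NW-rank bound (n=7, 14 conditions):

  i=1: 0, 0, 0, 1, 1, 1, 1
  i=2: 0, 1, 1, 2, 2, 2, 2
  i=3: 0, 1, 2, 3, 3, 3, 3
  i=4: 0, 1, 2, 3, 4, 4, 4
  i=5: 1, 2, 3, 4, 5, 5, 5
  i=6: 1, 2, 3, 4, 5, 5, 6
  i=7: 1, 2, 3, 4, 5, 6, 7

giving w = (4, 2, 3, 5, 1, 7, 6) via Δ²R.

Rothe diagram D(w) (7 cells), 3 SE-corners (essential conditions):

[(1, 3, 0), (4, 1, 0), (6, 6, 5)]


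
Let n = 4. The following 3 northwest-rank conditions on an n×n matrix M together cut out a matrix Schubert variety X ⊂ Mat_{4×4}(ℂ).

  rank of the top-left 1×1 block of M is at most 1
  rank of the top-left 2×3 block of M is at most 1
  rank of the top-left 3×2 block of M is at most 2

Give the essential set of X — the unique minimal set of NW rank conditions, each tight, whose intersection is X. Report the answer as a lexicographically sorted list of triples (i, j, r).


Recovering R(i,j) via the rank-extension bound from the 3 conditions:

  row 1: 1, 1, 1, 1
  row 2: 1, 1, 1, 2
  row 3: 1, 2, 2, 3
  row 4: 1, 2, 3, 4

so w = (1, 4, 2, 3).

ℓ(w)=2; the 1 essential cell (i,j,r):

[(2, 3, 1)]


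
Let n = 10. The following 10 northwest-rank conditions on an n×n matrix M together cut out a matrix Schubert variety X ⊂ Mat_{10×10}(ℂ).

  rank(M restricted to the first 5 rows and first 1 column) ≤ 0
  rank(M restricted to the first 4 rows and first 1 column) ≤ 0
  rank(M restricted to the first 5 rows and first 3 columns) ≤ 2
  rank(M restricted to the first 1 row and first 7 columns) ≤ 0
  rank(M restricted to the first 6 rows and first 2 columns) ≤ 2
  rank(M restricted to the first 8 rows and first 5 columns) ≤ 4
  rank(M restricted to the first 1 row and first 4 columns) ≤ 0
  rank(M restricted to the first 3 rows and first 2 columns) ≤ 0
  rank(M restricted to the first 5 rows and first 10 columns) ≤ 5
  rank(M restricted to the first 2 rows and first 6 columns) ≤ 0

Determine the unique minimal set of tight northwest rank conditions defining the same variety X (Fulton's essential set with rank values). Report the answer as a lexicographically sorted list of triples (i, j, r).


Reconstructing r_w from the 10 given conditions:

  row 1: 0  0  0  0  0  0  0  1  1  1
  row 2: 0  0  0  0  0  0  1  2  2  2
  row 3: 0  0  1  1  1  1  2  3  3  3
  row 4: 0  1  2  2  2  2  3  4  4  4
  row 5: 0  1  2  3  3  3  4  5  5  5
  row 6: 1  2  3  4  4  4  5  6  6  6
  row 7: 1  2  3  4  4  5  6  7  7  7
  row 8: 1  2  3  4  4  5  6  7  8  8
  row 9: 1  2  3  4  5  6  7  8  9  9
  row 10: 1  2  3  4  5  6  7  8  9  10

the unique w with this rank table is (8, 7, 3, 2, 4, 1, 6, 9, 5, 10).

ℓ(w)=19; the 5 essential cells (i,j,r):

[(1, 7, 0), (2, 6, 0), (3, 2, 0), (5, 1, 0), (8, 5, 4)]


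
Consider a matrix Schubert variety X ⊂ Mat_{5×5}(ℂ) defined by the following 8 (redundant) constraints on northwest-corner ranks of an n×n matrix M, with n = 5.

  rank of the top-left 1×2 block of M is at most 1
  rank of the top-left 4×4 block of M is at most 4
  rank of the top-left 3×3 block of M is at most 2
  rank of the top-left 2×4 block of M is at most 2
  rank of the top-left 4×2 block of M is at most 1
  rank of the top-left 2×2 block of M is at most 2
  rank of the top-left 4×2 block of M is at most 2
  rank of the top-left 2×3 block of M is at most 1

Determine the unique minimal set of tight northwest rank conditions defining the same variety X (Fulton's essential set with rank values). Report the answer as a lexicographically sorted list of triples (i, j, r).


Propagating the 8 rank bounds to every northwest block:

  1 | 1 | 1 | 1 | 1
  1 | 1 | 1 | 2 | 2
  1 | 1 | 2 | 3 | 3
  1 | 1 | 2 | 3 | 4
  1 | 2 | 3 | 4 | 5

giving w = (1, 4, 3, 5, 2) via Δ²R.

|D(w)|=4, |Ess(w)|=2:

[(2, 3, 1), (4, 2, 1)]


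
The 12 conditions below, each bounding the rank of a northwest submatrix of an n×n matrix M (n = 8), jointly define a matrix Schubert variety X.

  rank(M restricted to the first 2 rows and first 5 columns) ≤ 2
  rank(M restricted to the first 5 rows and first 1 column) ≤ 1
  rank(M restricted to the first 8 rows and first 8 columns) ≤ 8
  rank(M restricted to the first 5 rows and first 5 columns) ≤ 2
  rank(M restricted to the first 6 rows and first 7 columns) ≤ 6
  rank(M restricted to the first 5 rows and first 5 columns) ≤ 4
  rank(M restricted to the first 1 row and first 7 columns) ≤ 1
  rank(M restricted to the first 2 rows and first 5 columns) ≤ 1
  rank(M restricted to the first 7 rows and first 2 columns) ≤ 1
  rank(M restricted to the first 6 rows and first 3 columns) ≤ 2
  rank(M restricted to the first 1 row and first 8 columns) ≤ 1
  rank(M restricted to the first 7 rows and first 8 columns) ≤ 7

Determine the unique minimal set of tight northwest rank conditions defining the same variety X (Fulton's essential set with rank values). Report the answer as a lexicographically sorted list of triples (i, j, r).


Rank table r_w(8×8) implied by the 12 constraints:

  row 1: 1  1  1  1  1  1  1  1
  row 2: 1  1  1  1  1  2  2  2
  row 3: 1  1  2  2  2  3  3  3
  row 4: 1  1  2  2  2  3  4  4
  row 5: 1  1  2  2  2  3  4  5
  row 6: 1  1  2  3  3  4  5  6
  row 7: 1  1  2  3  4  5  6  7
  row 8: 1  2  3  4  5  6  7  8

so w = (1, 6, 3, 7, 8, 4, 5, 2).

D(w) has 13 cells with 3 SE-corners; essential set:

[(2, 5, 1), (5, 5, 2), (7, 2, 1)]


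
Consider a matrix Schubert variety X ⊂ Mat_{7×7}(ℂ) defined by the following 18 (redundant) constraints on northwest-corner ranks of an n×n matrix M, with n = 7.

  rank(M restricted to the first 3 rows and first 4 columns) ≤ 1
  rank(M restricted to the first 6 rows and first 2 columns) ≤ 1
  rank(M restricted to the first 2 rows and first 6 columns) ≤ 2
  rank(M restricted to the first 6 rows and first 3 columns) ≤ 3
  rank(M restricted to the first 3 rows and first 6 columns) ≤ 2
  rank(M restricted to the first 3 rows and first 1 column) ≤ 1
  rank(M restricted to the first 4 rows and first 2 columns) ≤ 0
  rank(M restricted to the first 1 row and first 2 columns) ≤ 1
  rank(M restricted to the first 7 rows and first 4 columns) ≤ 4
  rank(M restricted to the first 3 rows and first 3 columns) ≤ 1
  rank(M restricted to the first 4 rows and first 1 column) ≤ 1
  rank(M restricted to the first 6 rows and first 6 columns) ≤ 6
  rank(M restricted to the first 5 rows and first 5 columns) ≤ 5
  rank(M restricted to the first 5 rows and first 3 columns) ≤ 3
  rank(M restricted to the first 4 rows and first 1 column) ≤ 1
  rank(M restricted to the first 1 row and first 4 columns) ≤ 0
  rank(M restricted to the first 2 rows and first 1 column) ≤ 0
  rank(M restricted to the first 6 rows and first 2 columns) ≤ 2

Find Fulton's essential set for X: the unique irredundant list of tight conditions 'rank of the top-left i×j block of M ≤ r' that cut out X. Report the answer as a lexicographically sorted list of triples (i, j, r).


Recovering R(i,j) via the rank-extension bound from the 18 conditions:

  0  0  0  0  1  1  1
  0  0  1  1  2  2  2
  0  0  1  1  2  2  3
  0  0  1  2  3  3  4
  1  1  2  3  4  4  5
  1  1  2  3  4  5  6
  1  2  3  4  5  6  7

reading off 1-entries of Δ²R: w = (5, 3, 7, 4, 1, 6, 2).

|D(w)|=13, |Ess(w)|=5:

[(1, 4, 0), (3, 4, 1), (3, 6, 2), (4, 2, 0), (6, 2, 1)]


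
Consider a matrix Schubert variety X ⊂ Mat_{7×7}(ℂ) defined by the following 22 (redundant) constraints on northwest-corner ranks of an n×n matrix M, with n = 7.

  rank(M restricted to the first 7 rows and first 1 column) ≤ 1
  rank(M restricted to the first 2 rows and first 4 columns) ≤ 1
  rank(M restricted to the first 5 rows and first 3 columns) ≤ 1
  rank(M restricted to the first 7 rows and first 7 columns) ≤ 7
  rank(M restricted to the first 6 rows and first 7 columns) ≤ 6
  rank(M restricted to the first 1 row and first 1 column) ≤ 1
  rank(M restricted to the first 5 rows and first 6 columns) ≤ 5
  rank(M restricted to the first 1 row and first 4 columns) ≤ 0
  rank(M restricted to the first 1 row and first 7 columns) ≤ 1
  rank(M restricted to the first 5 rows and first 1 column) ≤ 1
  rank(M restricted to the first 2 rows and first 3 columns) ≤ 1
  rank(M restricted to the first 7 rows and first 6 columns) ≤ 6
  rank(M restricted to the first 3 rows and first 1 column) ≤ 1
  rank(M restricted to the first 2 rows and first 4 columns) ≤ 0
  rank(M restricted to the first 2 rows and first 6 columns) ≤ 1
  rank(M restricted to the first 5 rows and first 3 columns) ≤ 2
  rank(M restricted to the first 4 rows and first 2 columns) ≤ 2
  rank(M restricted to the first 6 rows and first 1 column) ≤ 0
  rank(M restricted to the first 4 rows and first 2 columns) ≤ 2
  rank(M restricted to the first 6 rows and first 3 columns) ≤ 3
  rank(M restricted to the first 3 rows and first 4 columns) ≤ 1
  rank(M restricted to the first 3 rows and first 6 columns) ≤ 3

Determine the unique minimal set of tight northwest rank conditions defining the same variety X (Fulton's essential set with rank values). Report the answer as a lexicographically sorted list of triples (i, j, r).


Propagating the 22 rank bounds to every northwest block:

  i=1: 0 | 0 | 0 | 0 | 1 | 1 | 1
  i=2: 0 | 0 | 0 | 0 | 1 | 1 | 2
  i=3: 0 | 1 | 1 | 1 | 2 | 2 | 3
  i=4: 0 | 1 | 1 | 2 | 3 | 3 | 4
  i=5: 0 | 1 | 1 | 2 | 3 | 4 | 5
  i=6: 0 | 1 | 2 | 3 | 4 | 5 | 6
  i=7: 1 | 2 | 3 | 4 | 5 | 6 | 7

second differences of R give the permutation w = (5, 7, 2, 4, 6, 3, 1).

D(w) has 15 cells with 4 SE-corners; essential set:

[(2, 4, 0), (2, 6, 1), (5, 3, 1), (6, 1, 0)]
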